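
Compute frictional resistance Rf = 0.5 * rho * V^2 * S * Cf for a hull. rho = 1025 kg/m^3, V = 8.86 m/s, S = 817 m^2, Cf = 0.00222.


Formula: Rf = 0.5 * rho * V^2 * S * Cf
Step 1 — V^2 = 8.86^2 = 78.4996
Step 2 — 0.5 * rho * V^2 = 0.5 * 1025 * 78.4996 = 40231.045
Step 3 — Rf = 40231.045 * 817 * 0.00222 ≈ 72969 N (5 s.f.)

72969 N


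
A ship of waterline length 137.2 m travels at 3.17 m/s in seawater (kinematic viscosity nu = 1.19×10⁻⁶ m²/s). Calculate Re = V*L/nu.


Formula: Re = V * L / nu
Step 1 — V * L = 3.17 * 137.2 = 434.924 m^2/s
Step 2 — Re = 434.924 / 1.19e-6 = 3.65e+08

3.65e+08


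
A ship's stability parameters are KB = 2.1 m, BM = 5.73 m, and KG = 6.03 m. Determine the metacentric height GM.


Formula: GM = KB + BM - KG
Step 1 — KM = KB + BM = 2.1 + 5.73 = 7.83 m
Step 2 — GM = KM - KG = 7.83 - 6.03 = 1.8 m

1.8 m


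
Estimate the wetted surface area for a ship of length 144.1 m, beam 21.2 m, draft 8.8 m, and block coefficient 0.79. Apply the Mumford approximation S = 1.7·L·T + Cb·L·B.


Formula: S = 1.7*L*T + V/T with V = Cb*L*B*T, i.e. S = L * (1.7*T + Cb*B)
Step 1 — 1.7*T = 1.7 * 8.8 = 14.96 m
Step 2 — Cb*B = 0.79 * 21.2 = 16.748 m
Step 3 — 1.7*T + Cb*B = 14.96 + 16.748 = 31.708 m
Step 4 — S = 144.1 * 31.708 ≈ 4569.1 m^2 (5 s.f.)

4569.1 m^2


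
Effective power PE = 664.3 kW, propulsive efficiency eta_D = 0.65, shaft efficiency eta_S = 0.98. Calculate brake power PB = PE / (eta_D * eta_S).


Formula: PB = PE / (eta_D * eta_S)
Step 1 — combined efficiency = eta_D * eta_S = 0.65 * 0.98 = 0.637
Step 2 — PB = 664.3 / 0.637 ≈ 1042.9 kW (5 s.f.)

1042.9 kW


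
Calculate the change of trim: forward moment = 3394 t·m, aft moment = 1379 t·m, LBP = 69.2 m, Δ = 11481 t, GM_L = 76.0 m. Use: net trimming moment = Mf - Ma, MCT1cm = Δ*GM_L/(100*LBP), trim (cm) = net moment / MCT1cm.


Formula: net trimming moment = Mf - Ma; MCT1cm = Δ*GM_L/(100*LBP); trim = net moment / MCT1cm
Step 1 — net trimming moment = 3394 - 1379 = 2015 t·m
Step 2 — MCT1cm = 11481 * 76.0 / (100 * 69.2) = 126.0919 t·m/cm
Step 3 — trim = 2015 / 126.0919 ≈ 15.980 cm (5 s.f.)

15.980 cm


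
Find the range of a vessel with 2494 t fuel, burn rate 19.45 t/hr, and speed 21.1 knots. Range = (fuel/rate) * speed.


Formula: endurance = fuel / rate; range = endurance * speed
Step 1 — endurance = 2494 / 19.45 = 128.2262 hours
Step 2 — range = 128.2262 * 21.1 ≈ 2705.6 nautical miles (5 s.f.)

2705.6 NM


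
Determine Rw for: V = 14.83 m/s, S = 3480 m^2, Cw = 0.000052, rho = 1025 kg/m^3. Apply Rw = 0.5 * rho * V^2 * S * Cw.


Formula: Rw = 0.5 * rho * V^2 * S * Cw
Step 1 — V^2 = 14.83^2 = 219.9289
Step 2 — 0.5 * rho * V^2 = 0.5 * 1025 * 219.9289 = 112713.56125
Step 3 — Rw = 112713.56125 * 3480 * 0.000052 ≈ 20397 N (5 s.f.)

20397 N


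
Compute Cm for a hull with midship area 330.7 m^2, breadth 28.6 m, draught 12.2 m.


Formula: Cm = Am / (B * T)
Step 1 — B * T = 28.6 * 12.2 = 348.92 m^2
Step 2 — Cm = 330.7 / 348.92 ≈ 0.94778 (5 s.f.)

0.94778


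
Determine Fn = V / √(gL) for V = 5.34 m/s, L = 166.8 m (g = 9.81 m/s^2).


Formula: Fn = V / sqrt(g * L)
Step 1 — g * L = 9.81 * 166.8 = 1636.308
Step 2 — sqrt(g * L) = sqrt(1636.308) = 40.451304
Step 3 — Fn = 5.34 / 40.451304 ≈ 0.13201 (5 s.f.)

0.13201


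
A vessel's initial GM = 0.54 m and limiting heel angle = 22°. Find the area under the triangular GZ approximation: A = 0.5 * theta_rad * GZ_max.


Formula: GZ_max = GM * sin(theta); Area = 0.5 * theta_rad * GZ_max
Step 1 — GZ_max = 0.54 * sin(22°) = 0.54 * 0.374607 = 0.202288 m
Step 2 — theta_rad = 22 * pi/180 = 0.383972 rad
Step 3 — Area = 0.5 * 0.383972 * 0.202288 ≈ 0.038836 m·rad (5 s.f.)

0.038836 m·rad


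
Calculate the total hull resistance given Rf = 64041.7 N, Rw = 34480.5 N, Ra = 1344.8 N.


Formula: Rt = Rf + Rw + Ra
Substituting: Rt = 64041.7 + 34480.5 + 1344.8
Result: Rt = 99867.0 N

99867.0 N


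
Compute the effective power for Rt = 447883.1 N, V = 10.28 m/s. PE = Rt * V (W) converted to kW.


Formula: PE = Rt * V / 1000 (kW)
Step 1 — PE (W) = 447883.1 * 10.28 = 4604238.268 W
Step 2 — PE (kW) = 4604238.268 / 1000 ≈ 4604.2 kW (5 s.f.)

4604.2 kW


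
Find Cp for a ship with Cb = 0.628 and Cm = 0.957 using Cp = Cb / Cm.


Formula: Cp = Cb / Cm
Substituting: Cp = 0.628 / 0.957
Result: Cp ≈ 0.65622 (5 s.f.)

0.65622


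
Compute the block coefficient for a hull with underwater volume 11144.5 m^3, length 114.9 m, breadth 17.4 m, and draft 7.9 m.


Formula: Cb = V / (L * B * T)
Step 1 — L * B * T = 114.9 * 17.4 * 7.9 = 15794.154 m^3
Step 2 — Cb = 11144.5 / 15794.154 ≈ 0.70561 (5 s.f.)

0.70561


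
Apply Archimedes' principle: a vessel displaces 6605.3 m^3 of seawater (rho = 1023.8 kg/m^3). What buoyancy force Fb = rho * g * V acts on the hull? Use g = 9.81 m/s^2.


Formula: Fb = rho * g * V
Substituting: Fb = 1023.8 * 9.81 * 6605.3
Intermediate: 1023.8 * 9.81 = 10043.478
Result: Fb = 10043.478 * 6605.3 ≈ 66340000 N (5 s.f.)

66340000 N


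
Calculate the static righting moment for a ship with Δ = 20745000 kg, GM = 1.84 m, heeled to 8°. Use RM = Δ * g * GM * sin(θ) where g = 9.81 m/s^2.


Formula: GZ = GM * sin(theta); RM = disp * g * GZ
Step 1 — GZ = 1.84 * sin(8°) = 1.84 * 0.139173 = 0.256078 m
Step 2 — RM = 20745000 * 9.81 * 0.256078 ≈ 52114000 N·m (5 s.f.)

52114000 N·m


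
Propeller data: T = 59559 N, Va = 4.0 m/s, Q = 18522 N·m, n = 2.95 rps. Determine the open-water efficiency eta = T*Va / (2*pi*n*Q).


Formula: eta = T * Va / (2 * pi * n * Q)
Step 1 — numerator = T * Va = 59559 * 4.0 = 238236.0
Step 2 — 2 * pi * n = 2 * pi * 2.95 = 18.535397
Step 3 — denominator = 18.535397 * 18522 = 343312.62
Step 4 — eta = 238236.0 / 343312.62 ≈ 0.69393 (5 s.f.)

0.69393


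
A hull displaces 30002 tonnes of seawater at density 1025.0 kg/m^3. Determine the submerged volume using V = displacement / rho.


Formula: V = mass / rho
Step 1 — convert tonnes to kg: 30002 t * 1000 = 30002000 kg
Step 2 — V = 30002000 / 1025.0 ≈ 29270 m^3 (5 s.f.)

29270 m^3


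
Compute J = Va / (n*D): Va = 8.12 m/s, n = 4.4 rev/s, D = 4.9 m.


Formula: J = Va / (n * D)
Step 1 — n * D = 4.4 * 4.9 = 21.56
Step 2 — J = 8.12 / 21.56 ≈ 0.37662 (5 s.f.)

0.37662


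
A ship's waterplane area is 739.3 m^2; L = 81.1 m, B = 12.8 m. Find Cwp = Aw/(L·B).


Formula: Cwp = Aw / (L * B)
Step 1 — L * B = 81.1 * 12.8 = 1038.08 m^2
Step 2 — Cwp = 739.3 / 1038.08 ≈ 0.71218 (5 s.f.)

0.71218


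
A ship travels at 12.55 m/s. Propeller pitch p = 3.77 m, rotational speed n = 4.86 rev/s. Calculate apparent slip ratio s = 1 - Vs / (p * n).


Formula: s = 1 - Vs / (p * n)
Step 1 — p * n = 3.77 * 4.86 = 18.3222
Step 2 — Vs / (p*n) = 12.55 / 18.3222 = 0.684961 (6 d.p.)
Step 3 — s = 1 - 0.684961 = 0.315039

0.315039


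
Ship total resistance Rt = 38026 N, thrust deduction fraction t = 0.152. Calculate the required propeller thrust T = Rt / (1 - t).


Formula: T = Rt / (1 - t)
Step 1 — (1 - t) = 1 - 0.152 = 0.848
Step 2 — T = 38026 / 0.848 ≈ 44842 N (5 s.f.)

44842 N


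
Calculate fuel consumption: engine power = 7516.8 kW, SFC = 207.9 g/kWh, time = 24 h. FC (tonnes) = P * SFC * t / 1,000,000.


Formula: FC (tonnes) = P * SFC * t / 1,000,000
Step 1 — P * SFC * t = 7516.8 * 207.9 * 24 = 37505825.28 g
Step 2 — FC (tonnes) = 37505825.28 / 1,000,000 ≈ 37.506 tonnes (5 s.f.)

37.506 tonnes


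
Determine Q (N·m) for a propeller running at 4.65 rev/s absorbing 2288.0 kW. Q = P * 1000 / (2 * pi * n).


Formula: Q = P_W / (2 * pi * n)
Step 1 — P_W = 2288.0 kW * 1000 = 2288000.0 W
Step 2 — 2 * pi * n = 2 * pi * 4.65 = 29.216812
Step 3 — Q = 2288000.0 / 29.216812 ≈ 78311 N·m (5 s.f.)

78311 N·m


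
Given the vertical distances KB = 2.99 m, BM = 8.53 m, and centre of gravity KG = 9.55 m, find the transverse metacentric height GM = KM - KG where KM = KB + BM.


Formula: GM = KB + BM - KG
Step 1 — KM = KB + BM = 2.99 + 8.53 = 11.52 m
Step 2 — GM = KM - KG = 11.52 - 9.55 = 1.97 m

1.97 m


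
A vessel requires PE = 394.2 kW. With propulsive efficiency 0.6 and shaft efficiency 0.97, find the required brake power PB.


Formula: PB = PE / (eta_D * eta_S)
Step 1 — combined efficiency = eta_D * eta_S = 0.6 * 0.97 = 0.582
Step 2 — PB = 394.2 / 0.582 ≈ 677.32 kW (5 s.f.)

677.32 kW


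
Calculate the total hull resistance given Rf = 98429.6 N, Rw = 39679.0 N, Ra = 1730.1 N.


Formula: Rt = Rf + Rw + Ra
Substituting: Rt = 98429.6 + 39679.0 + 1730.1
Result: Rt = 139838.7 N

139838.7 N


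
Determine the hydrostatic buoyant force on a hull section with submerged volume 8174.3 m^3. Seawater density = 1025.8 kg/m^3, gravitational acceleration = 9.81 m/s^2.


Formula: Fb = rho * g * V
Substituting: Fb = 1025.8 * 9.81 * 8174.3
Intermediate: 1025.8 * 9.81 = 10063.098
Result: Fb = 10063.098 * 8174.3 ≈ 82259000 N (5 s.f.)

82259000 N


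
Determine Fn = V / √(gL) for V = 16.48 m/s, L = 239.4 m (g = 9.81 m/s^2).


Formula: Fn = V / sqrt(g * L)
Step 1 — g * L = 9.81 * 239.4 = 2348.514
Step 2 — sqrt(g * L) = sqrt(2348.514) = 48.461469
Step 3 — Fn = 16.48 / 48.461469 ≈ 0.34006 (5 s.f.)

0.34006


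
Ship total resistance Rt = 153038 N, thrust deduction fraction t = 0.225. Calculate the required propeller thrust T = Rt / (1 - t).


Formula: T = Rt / (1 - t)
Step 1 — (1 - t) = 1 - 0.225 = 0.775
Step 2 — T = 153038 / 0.775 ≈ 197470 N (5 s.f.)

197470 N


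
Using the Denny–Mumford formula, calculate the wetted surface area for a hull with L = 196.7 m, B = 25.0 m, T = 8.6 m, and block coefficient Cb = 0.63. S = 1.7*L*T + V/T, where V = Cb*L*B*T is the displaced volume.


Formula: S = 1.7*L*T + V/T with V = Cb*L*B*T, i.e. S = L * (1.7*T + Cb*B)
Step 1 — 1.7*T = 1.7 * 8.6 = 14.62 m
Step 2 — Cb*B = 0.63 * 25.0 = 15.75 m
Step 3 — 1.7*T + Cb*B = 14.62 + 15.75 = 30.37 m
Step 4 — S = 196.7 * 30.37 ≈ 5973.8 m^2 (5 s.f.)

5973.8 m^2


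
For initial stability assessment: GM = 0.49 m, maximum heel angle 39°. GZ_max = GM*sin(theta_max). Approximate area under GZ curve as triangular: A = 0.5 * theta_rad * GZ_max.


Formula: GZ_max = GM * sin(theta); Area = 0.5 * theta_rad * GZ_max
Step 1 — GZ_max = 0.49 * sin(39°) = 0.49 * 0.62932 = 0.308367 m
Step 2 — theta_rad = 39 * pi/180 = 0.680678 rad
Step 3 — Area = 0.5 * 0.680678 * 0.308367 ≈ 0.10495 m·rad (5 s.f.)

0.10495 m·rad


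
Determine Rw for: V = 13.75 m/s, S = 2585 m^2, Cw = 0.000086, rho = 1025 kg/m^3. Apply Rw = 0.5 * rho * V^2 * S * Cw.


Formula: Rw = 0.5 * rho * V^2 * S * Cw
Step 1 — V^2 = 13.75^2 = 189.0625
Step 2 — 0.5 * rho * V^2 = 0.5 * 1025 * 189.0625 = 96894.53125
Step 3 — Rw = 96894.53125 * 2585 * 0.000086 ≈ 21541 N (5 s.f.)

21541 N


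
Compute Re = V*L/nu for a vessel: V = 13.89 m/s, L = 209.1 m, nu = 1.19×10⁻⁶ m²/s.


Formula: Re = V * L / nu
Step 1 — V * L = 13.89 * 209.1 = 2904.399 m^2/s
Step 2 — Re = 2904.399 / 1.19e-6 = 2.44e+09

2.44e+09


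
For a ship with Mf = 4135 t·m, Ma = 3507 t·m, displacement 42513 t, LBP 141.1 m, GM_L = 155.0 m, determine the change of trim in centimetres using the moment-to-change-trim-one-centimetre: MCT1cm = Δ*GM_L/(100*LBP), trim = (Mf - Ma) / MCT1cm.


Formula: net trimming moment = Mf - Ma; MCT1cm = Δ*GM_L/(100*LBP); trim = net moment / MCT1cm
Step 1 — net trimming moment = 4135 - 3507 = 628 t·m
Step 2 — MCT1cm = 42513 * 155.0 / (100 * 141.1) = 467.0103 t·m/cm
Step 3 — trim = 628 / 467.0103 ≈ 1.3447 cm (5 s.f.)

1.3447 cm


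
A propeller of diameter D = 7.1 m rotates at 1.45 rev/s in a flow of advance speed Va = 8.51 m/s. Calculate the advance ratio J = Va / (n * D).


Formula: J = Va / (n * D)
Step 1 — n * D = 1.45 * 7.1 = 10.295
Step 2 — J = 8.51 / 10.295 ≈ 0.82661 (5 s.f.)

0.82661


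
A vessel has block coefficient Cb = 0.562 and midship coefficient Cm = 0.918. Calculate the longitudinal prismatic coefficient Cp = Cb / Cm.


Formula: Cp = Cb / Cm
Substituting: Cp = 0.562 / 0.918
Result: Cp ≈ 0.61220 (5 s.f.)

0.61220


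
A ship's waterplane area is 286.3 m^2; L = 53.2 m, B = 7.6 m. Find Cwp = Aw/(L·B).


Formula: Cwp = Aw / (L * B)
Step 1 — L * B = 53.2 * 7.6 = 404.32 m^2
Step 2 — Cwp = 286.3 / 404.32 ≈ 0.70810 (5 s.f.)

0.70810


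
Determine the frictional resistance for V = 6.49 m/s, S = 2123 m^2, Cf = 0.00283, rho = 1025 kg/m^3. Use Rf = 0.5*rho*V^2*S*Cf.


Formula: Rf = 0.5 * rho * V^2 * S * Cf
Step 1 — V^2 = 6.49^2 = 42.1201
Step 2 — 0.5 * rho * V^2 = 0.5 * 1025 * 42.1201 = 21586.55125
Step 3 — Rf = 21586.55125 * 2123 * 0.00283 ≈ 129690 N (5 s.f.)

129690 N


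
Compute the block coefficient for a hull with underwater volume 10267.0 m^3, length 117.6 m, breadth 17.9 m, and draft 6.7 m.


Formula: Cb = V / (L * B * T)
Step 1 — L * B * T = 117.6 * 17.9 * 6.7 = 14103.768 m^3
Step 2 — Cb = 10267.0 / 14103.768 ≈ 0.72796 (5 s.f.)

0.72796


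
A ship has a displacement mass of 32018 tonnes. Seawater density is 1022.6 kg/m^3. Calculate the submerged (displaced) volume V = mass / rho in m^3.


Formula: V = mass / rho
Step 1 — convert tonnes to kg: 32018 t * 1000 = 32018000 kg
Step 2 — V = 32018000 / 1022.6 ≈ 31310 m^3 (5 s.f.)

31310 m^3


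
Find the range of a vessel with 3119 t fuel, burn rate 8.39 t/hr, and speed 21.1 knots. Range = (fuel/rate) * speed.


Formula: endurance = fuel / rate; range = endurance * speed
Step 1 — endurance = 3119 / 8.39 = 371.7521 hours
Step 2 — range = 371.7521 * 21.1 ≈ 7844.0 nautical miles (5 s.f.)

7844.0 NM


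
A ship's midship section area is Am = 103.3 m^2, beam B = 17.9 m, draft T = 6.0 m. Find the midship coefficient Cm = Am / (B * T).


Formula: Cm = Am / (B * T)
Step 1 — B * T = 17.9 * 6.0 = 107.4 m^2
Step 2 — Cm = 103.3 / 107.4 ≈ 0.96182 (5 s.f.)

0.96182


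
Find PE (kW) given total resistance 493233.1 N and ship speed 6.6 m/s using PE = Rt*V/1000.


Formula: PE = Rt * V / 1000 (kW)
Step 1 — PE (W) = 493233.1 * 6.6 = 3255338.46 W
Step 2 — PE (kW) = 3255338.46 / 1000 ≈ 3255.3 kW (5 s.f.)

3255.3 kW


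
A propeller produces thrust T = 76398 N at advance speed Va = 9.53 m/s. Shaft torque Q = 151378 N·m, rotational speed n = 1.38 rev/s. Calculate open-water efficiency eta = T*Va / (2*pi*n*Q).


Formula: eta = T * Va / (2 * pi * n * Q)
Step 1 — numerator = T * Va = 76398 * 9.53 = 728072.94
Step 2 — 2 * pi * n = 2 * pi * 1.38 = 8.670796
Step 3 — denominator = 8.670796 * 151378 = 1312567.76
Step 4 — eta = 728072.94 / 1312567.76 ≈ 0.55469 (5 s.f.)

0.55469


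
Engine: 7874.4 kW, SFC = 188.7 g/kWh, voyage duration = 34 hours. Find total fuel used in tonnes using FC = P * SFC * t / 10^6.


Formula: FC (tonnes) = P * SFC * t / 1,000,000
Step 1 — P * SFC * t = 7874.4 * 188.7 * 34 = 50520575.52 g
Step 2 — FC (tonnes) = 50520575.52 / 1,000,000 ≈ 50.521 tonnes (5 s.f.)

50.521 tonnes


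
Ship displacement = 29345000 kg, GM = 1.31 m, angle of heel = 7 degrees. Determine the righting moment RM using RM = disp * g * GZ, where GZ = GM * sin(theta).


Formula: GZ = GM * sin(theta); RM = disp * g * GZ
Step 1 — GZ = 1.31 * sin(7°) = 1.31 * 0.121869 = 0.159648 m
Step 2 — RM = 29345000 * 9.81 * 0.159648 ≈ 45959000 N·m (5 s.f.)

45959000 N·m


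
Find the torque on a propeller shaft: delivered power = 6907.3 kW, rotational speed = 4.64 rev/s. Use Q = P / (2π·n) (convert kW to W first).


Formula: Q = P_W / (2 * pi * n)
Step 1 — P_W = 6907.3 kW * 1000 = 6907300.0 W
Step 2 — 2 * pi * n = 2 * pi * 4.64 = 29.15398
Step 3 — Q = 6907300.0 / 29.15398 ≈ 236920 N·m (5 s.f.)

236920 N·m


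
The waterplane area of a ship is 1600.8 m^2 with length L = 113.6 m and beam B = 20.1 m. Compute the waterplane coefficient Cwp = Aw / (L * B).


Formula: Cwp = Aw / (L * B)
Step 1 — L * B = 113.6 * 20.1 = 2283.36 m^2
Step 2 — Cwp = 1600.8 / 2283.36 ≈ 0.70107 (5 s.f.)

0.70107


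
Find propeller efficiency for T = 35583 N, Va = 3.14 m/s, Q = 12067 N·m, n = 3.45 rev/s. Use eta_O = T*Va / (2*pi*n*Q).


Formula: eta = T * Va / (2 * pi * n * Q)
Step 1 — numerator = T * Va = 35583 * 3.14 = 111730.62
Step 2 — 2 * pi * n = 2 * pi * 3.45 = 21.676989
Step 3 — denominator = 21.676989 * 12067 = 261576.23
Step 4 — eta = 111730.62 / 261576.23 ≈ 0.42714 (5 s.f.)

0.42714


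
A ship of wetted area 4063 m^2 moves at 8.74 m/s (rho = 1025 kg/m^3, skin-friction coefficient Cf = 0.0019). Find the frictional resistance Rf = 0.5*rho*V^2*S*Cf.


Formula: Rf = 0.5 * rho * V^2 * S * Cf
Step 1 — V^2 = 8.74^2 = 76.3876
Step 2 — 0.5 * rho * V^2 = 0.5 * 1025 * 76.3876 = 39148.645
Step 3 — Rf = 39148.645 * 4063 * 0.0019 ≈ 302220 N (5 s.f.)

302220 N


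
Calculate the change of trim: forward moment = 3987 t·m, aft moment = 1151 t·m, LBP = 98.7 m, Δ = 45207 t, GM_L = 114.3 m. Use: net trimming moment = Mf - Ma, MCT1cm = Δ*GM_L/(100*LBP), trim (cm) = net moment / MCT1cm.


Formula: net trimming moment = Mf - Ma; MCT1cm = Δ*GM_L/(100*LBP); trim = net moment / MCT1cm
Step 1 — net trimming moment = 3987 - 1151 = 2836 t·m
Step 2 — MCT1cm = 45207 * 114.3 / (100 * 98.7) = 523.5218 t·m/cm
Step 3 — trim = 2836 / 523.5218 ≈ 5.4172 cm (5 s.f.)

5.4172 cm


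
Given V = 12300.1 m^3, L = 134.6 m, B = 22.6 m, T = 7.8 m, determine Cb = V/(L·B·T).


Formula: Cb = V / (L * B * T)
Step 1 — L * B * T = 134.6 * 22.6 * 7.8 = 23727.288 m^3
Step 2 — Cb = 12300.1 / 23727.288 ≈ 0.51839 (5 s.f.)

0.51839


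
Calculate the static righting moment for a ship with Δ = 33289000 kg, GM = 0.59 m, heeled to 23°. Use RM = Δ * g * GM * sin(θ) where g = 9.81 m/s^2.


Formula: GZ = GM * sin(theta); RM = disp * g * GZ
Step 1 — GZ = 0.59 * sin(23°) = 0.59 * 0.390731 = 0.230531 m
Step 2 — RM = 33289000 * 9.81 * 0.230531 ≈ 75283000 N·m (5 s.f.)

75283000 N·m


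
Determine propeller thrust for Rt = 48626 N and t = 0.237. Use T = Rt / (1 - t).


Formula: T = Rt / (1 - t)
Step 1 — (1 - t) = 1 - 0.237 = 0.763
Step 2 — T = 48626 / 0.763 ≈ 63730 N (5 s.f.)

63730 N


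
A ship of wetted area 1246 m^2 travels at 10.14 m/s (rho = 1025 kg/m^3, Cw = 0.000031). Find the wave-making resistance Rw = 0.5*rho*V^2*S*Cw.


Formula: Rw = 0.5 * rho * V^2 * S * Cw
Step 1 — V^2 = 10.14^2 = 102.8196
Step 2 — 0.5 * rho * V^2 = 0.5 * 1025 * 102.8196 = 52695.045
Step 3 — Rw = 52695.045 * 1246 * 0.000031 ≈ 2035.4 N (5 s.f.)

2035.4 N


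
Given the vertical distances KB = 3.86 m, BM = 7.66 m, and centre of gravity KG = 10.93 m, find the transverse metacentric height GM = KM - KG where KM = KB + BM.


Formula: GM = KB + BM - KG
Step 1 — KM = KB + BM = 3.86 + 7.66 = 11.52 m
Step 2 — GM = KM - KG = 11.52 - 10.93 = 0.59 m

0.59 m


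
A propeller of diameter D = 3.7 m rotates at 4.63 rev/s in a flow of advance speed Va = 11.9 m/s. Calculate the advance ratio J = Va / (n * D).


Formula: J = Va / (n * D)
Step 1 — n * D = 4.63 * 3.7 = 17.131
Step 2 — J = 11.9 / 17.131 ≈ 0.69465 (5 s.f.)

0.69465


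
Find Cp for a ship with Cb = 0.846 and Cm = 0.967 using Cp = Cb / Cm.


Formula: Cp = Cb / Cm
Substituting: Cp = 0.846 / 0.967
Result: Cp ≈ 0.87487 (5 s.f.)

0.87487


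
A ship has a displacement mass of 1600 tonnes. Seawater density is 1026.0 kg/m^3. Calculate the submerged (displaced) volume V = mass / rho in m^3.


Formula: V = mass / rho
Step 1 — convert tonnes to kg: 1600 t * 1000 = 1600000 kg
Step 2 — V = 1600000 / 1026.0 ≈ 1559.5 m^3 (5 s.f.)

1559.5 m^3


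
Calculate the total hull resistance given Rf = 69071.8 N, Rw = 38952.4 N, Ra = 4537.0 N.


Formula: Rt = Rf + Rw + Ra
Substituting: Rt = 69071.8 + 38952.4 + 4537.0
Result: Rt = 112561.2 N

112561.2 N


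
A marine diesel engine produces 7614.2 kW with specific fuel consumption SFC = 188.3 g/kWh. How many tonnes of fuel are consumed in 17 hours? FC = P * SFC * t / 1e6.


Formula: FC (tonnes) = P * SFC * t / 1,000,000
Step 1 — P * SFC * t = 7614.2 * 188.3 * 17 = 24373815.62 g
Step 2 — FC (tonnes) = 24373815.62 / 1,000,000 ≈ 24.374 tonnes (5 s.f.)

24.374 tonnes


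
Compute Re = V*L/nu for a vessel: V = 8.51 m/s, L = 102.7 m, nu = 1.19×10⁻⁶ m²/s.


Formula: Re = V * L / nu
Step 1 — V * L = 8.51 * 102.7 = 873.977 m^2/s
Step 2 — Re = 873.977 / 1.19e-6 = 7.34e+08

7.34e+08


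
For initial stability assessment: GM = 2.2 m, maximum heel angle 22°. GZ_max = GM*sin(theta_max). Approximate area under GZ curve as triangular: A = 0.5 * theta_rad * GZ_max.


Formula: GZ_max = GM * sin(theta); Area = 0.5 * theta_rad * GZ_max
Step 1 — GZ_max = 2.2 * sin(22°) = 2.2 * 0.374607 = 0.824135 m
Step 2 — theta_rad = 22 * pi/180 = 0.383972 rad
Step 3 — Area = 0.5 * 0.383972 * 0.824135 ≈ 0.15822 m·rad (5 s.f.)

0.15822 m·rad


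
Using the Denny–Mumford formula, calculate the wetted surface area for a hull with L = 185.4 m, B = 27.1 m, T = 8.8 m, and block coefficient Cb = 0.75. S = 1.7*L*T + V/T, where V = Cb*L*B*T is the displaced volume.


Formula: S = 1.7*L*T + V/T with V = Cb*L*B*T, i.e. S = L * (1.7*T + Cb*B)
Step 1 — 1.7*T = 1.7 * 8.8 = 14.96 m
Step 2 — Cb*B = 0.75 * 27.1 = 20.325 m
Step 3 — 1.7*T + Cb*B = 14.96 + 20.325 = 35.285 m
Step 4 — S = 185.4 * 35.285 ≈ 6541.8 m^2 (5 s.f.)

6541.8 m^2


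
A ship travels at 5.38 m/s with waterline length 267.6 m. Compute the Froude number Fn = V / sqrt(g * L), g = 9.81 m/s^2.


Formula: Fn = V / sqrt(g * L)
Step 1 — g * L = 9.81 * 267.6 = 2625.156
Step 2 — sqrt(g * L) = sqrt(2625.156) = 51.236276
Step 3 — Fn = 5.38 / 51.236276 ≈ 0.10500 (5 s.f.)

0.10500


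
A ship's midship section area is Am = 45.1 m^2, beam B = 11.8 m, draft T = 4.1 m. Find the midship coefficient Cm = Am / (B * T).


Formula: Cm = Am / (B * T)
Step 1 — B * T = 11.8 * 4.1 = 48.38 m^2
Step 2 — Cm = 45.1 / 48.38 ≈ 0.93220 (5 s.f.)

0.93220


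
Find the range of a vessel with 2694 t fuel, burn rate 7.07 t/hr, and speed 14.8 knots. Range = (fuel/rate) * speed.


Formula: endurance = fuel / rate; range = endurance * speed
Step 1 — endurance = 2694 / 7.07 = 381.0467 hours
Step 2 — range = 381.0467 * 14.8 ≈ 5639.5 nautical miles (5 s.f.)

5639.5 NM


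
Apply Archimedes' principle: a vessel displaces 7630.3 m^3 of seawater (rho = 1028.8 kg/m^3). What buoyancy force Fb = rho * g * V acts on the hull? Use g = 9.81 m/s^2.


Formula: Fb = rho * g * V
Substituting: Fb = 1028.8 * 9.81 * 7630.3
Intermediate: 1028.8 * 9.81 = 10092.528
Result: Fb = 10092.528 * 7630.3 ≈ 77009000 N (5 s.f.)

77009000 N


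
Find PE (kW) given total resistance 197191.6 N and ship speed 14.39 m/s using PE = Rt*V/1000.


Formula: PE = Rt * V / 1000 (kW)
Step 1 — PE (W) = 197191.6 * 14.39 = 2837587.124 W
Step 2 — PE (kW) = 2837587.124 / 1000 ≈ 2837.6 kW (5 s.f.)

2837.6 kW


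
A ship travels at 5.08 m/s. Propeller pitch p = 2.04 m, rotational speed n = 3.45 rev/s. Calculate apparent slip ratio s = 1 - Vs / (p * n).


Formula: s = 1 - Vs / (p * n)
Step 1 — p * n = 2.04 * 3.45 = 7.038
Step 2 — Vs / (p*n) = 5.08 / 7.038 = 0.721796 (6 d.p.)
Step 3 — s = 1 - 0.721796 = 0.278204

0.278204


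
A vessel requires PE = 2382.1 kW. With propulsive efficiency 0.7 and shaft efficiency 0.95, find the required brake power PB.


Formula: PB = PE / (eta_D * eta_S)
Step 1 — combined efficiency = eta_D * eta_S = 0.7 * 0.95 = 0.665
Step 2 — PB = 2382.1 / 0.665 ≈ 3582.1 kW (5 s.f.)

3582.1 kW


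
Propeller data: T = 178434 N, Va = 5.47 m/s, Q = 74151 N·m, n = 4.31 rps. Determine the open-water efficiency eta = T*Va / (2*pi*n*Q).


Formula: eta = T * Va / (2 * pi * n * Q)
Step 1 — numerator = T * Va = 178434 * 5.47 = 976033.98
Step 2 — 2 * pi * n = 2 * pi * 4.31 = 27.080529
Step 3 — denominator = 27.080529 * 74151 = 2008048.31
Step 4 — eta = 976033.98 / 2008048.31 ≈ 0.48606 (5 s.f.)

0.48606


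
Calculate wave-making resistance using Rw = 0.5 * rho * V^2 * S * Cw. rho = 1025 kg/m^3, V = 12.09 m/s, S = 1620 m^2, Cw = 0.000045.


Formula: Rw = 0.5 * rho * V^2 * S * Cw
Step 1 — V^2 = 12.09^2 = 146.1681
Step 2 — 0.5 * rho * V^2 = 0.5 * 1025 * 146.1681 = 74911.15125
Step 3 — Rw = 74911.15125 * 1620 * 0.000045 ≈ 5461.0 N (5 s.f.)

5461.0 N


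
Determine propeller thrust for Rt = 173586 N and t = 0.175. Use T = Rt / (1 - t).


Formula: T = Rt / (1 - t)
Step 1 — (1 - t) = 1 - 0.175 = 0.825
Step 2 — T = 173586 / 0.825 ≈ 210410 N (5 s.f.)

210410 N


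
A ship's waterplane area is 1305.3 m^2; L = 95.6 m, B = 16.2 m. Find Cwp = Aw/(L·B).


Formula: Cwp = Aw / (L * B)
Step 1 — L * B = 95.6 * 16.2 = 1548.72 m^2
Step 2 — Cwp = 1305.3 / 1548.72 ≈ 0.84283 (5 s.f.)

0.84283


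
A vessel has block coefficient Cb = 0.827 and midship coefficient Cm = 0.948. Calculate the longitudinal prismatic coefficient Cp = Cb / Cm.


Formula: Cp = Cb / Cm
Substituting: Cp = 0.827 / 0.948
Result: Cp ≈ 0.87236 (5 s.f.)

0.87236


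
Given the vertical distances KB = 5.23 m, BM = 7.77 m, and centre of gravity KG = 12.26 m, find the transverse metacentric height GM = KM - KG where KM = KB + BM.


Formula: GM = KB + BM - KG
Step 1 — KM = KB + BM = 5.23 + 7.77 = 13.0 m
Step 2 — GM = KM - KG = 13.0 - 12.26 = 0.74 m

0.74 m


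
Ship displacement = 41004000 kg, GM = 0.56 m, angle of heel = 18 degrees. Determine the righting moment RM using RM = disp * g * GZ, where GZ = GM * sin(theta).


Formula: GZ = GM * sin(theta); RM = disp * g * GZ
Step 1 — GZ = 0.56 * sin(18°) = 0.56 * 0.309017 = 0.17305 m
Step 2 — RM = 41004000 * 9.81 * 0.17305 ≈ 69609000 N·m (5 s.f.)

69609000 N·m


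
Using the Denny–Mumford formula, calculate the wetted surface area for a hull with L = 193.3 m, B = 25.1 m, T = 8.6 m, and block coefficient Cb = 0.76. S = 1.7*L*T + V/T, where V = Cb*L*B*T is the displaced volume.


Formula: S = 1.7*L*T + V/T with V = Cb*L*B*T, i.e. S = L * (1.7*T + Cb*B)
Step 1 — 1.7*T = 1.7 * 8.6 = 14.62 m
Step 2 — Cb*B = 0.76 * 25.1 = 19.076 m
Step 3 — 1.7*T + Cb*B = 14.62 + 19.076 = 33.696 m
Step 4 — S = 193.3 * 33.696 ≈ 6513.4 m^2 (5 s.f.)

6513.4 m^2


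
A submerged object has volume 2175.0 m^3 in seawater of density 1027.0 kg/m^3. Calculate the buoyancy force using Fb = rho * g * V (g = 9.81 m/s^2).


Formula: Fb = rho * g * V
Substituting: Fb = 1027.0 * 9.81 * 2175.0
Intermediate: 1027.0 * 9.81 = 10074.87
Result: Fb = 10074.87 * 2175.0 ≈ 21913000 N (5 s.f.)

21913000 N


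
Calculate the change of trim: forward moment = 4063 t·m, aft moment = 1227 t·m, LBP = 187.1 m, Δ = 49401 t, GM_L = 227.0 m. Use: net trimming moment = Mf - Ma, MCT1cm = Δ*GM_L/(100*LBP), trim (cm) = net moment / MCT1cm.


Formula: net trimming moment = Mf - Ma; MCT1cm = Δ*GM_L/(100*LBP); trim = net moment / MCT1cm
Step 1 — net trimming moment = 4063 - 1227 = 2836 t·m
Step 2 — MCT1cm = 49401 * 227.0 / (100 * 187.1) = 599.3601 t·m/cm
Step 3 — trim = 2836 / 599.3601 ≈ 4.7317 cm (5 s.f.)

4.7317 cm


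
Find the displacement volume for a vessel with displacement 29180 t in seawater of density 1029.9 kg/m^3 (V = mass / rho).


Formula: V = mass / rho
Step 1 — convert tonnes to kg: 29180 t * 1000 = 29180000 kg
Step 2 — V = 29180000 / 1029.9 ≈ 28333 m^3 (5 s.f.)

28333 m^3


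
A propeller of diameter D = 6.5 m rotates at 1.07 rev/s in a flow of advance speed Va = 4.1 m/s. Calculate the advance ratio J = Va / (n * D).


Formula: J = Va / (n * D)
Step 1 — n * D = 1.07 * 6.5 = 6.955
Step 2 — J = 4.1 / 6.955 ≈ 0.58950 (5 s.f.)

0.58950


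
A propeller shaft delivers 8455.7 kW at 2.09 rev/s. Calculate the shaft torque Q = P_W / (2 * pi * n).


Formula: Q = P_W / (2 * pi * n)
Step 1 — P_W = 8455.7 kW * 1000 = 8455700.0 W
Step 2 — 2 * pi * n = 2 * pi * 2.09 = 13.131857
Step 3 — Q = 8455700.0 / 13.131857 ≈ 643910 N·m (5 s.f.)

643910 N·m


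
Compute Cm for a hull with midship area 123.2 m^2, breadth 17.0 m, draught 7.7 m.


Formula: Cm = Am / (B * T)
Step 1 — B * T = 17.0 * 7.7 = 130.9 m^2
Step 2 — Cm = 123.2 / 130.9 ≈ 0.94118 (5 s.f.)

0.94118


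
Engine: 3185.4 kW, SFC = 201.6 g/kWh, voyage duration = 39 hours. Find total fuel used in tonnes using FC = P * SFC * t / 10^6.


Formula: FC (tonnes) = P * SFC * t / 1,000,000
Step 1 — P * SFC * t = 3185.4 * 201.6 * 39 = 25044888.96 g
Step 2 — FC (tonnes) = 25044888.96 / 1,000,000 ≈ 25.045 tonnes (5 s.f.)

25.045 tonnes


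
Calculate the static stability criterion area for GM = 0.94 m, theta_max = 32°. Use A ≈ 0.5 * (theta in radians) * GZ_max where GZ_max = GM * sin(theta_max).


Formula: GZ_max = GM * sin(theta); Area = 0.5 * theta_rad * GZ_max
Step 1 — GZ_max = 0.94 * sin(32°) = 0.94 * 0.529919 = 0.498124 m
Step 2 — theta_rad = 32 * pi/180 = 0.558505 rad
Step 3 — Area = 0.5 * 0.558505 * 0.498124 ≈ 0.13910 m·rad (5 s.f.)

0.13910 m·rad


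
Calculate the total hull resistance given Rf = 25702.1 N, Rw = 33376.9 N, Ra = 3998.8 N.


Formula: Rt = Rf + Rw + Ra
Substituting: Rt = 25702.1 + 33376.9 + 3998.8
Result: Rt = 63077.8 N

63077.8 N


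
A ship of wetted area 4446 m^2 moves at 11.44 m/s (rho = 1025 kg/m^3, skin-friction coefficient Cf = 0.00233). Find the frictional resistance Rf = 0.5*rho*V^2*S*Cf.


Formula: Rf = 0.5 * rho * V^2 * S * Cf
Step 1 — V^2 = 11.44^2 = 130.8736
Step 2 — 0.5 * rho * V^2 = 0.5 * 1025 * 130.8736 = 67072.72
Step 3 — Rf = 67072.72 * 4446 * 0.00233 ≈ 694820 N (5 s.f.)

694820 N


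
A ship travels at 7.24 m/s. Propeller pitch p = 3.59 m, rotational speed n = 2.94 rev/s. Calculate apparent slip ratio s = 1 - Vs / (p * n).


Formula: s = 1 - Vs / (p * n)
Step 1 — p * n = 3.59 * 2.94 = 10.5546
Step 2 — Vs / (p*n) = 7.24 / 10.5546 = 0.685957 (6 d.p.)
Step 3 — s = 1 - 0.685957 = 0.314043

0.314043


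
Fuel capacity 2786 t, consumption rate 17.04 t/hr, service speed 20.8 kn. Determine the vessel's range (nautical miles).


Formula: endurance = fuel / rate; range = endurance * speed
Step 1 — endurance = 2786 / 17.04 = 163.4977 hours
Step 2 — range = 163.4977 * 20.8 ≈ 3400.8 nautical miles (5 s.f.)

3400.8 NM


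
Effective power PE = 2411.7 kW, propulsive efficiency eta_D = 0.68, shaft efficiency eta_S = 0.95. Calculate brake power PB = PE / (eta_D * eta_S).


Formula: PB = PE / (eta_D * eta_S)
Step 1 — combined efficiency = eta_D * eta_S = 0.68 * 0.95 = 0.646
Step 2 — PB = 2411.7 / 0.646 ≈ 3733.3 kW (5 s.f.)

3733.3 kW


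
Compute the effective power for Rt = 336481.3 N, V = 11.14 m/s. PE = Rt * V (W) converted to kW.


Formula: PE = Rt * V / 1000 (kW)
Step 1 — PE (W) = 336481.3 * 11.14 = 3748401.682 W
Step 2 — PE (kW) = 3748401.682 / 1000 ≈ 3748.4 kW (5 s.f.)

3748.4 kW


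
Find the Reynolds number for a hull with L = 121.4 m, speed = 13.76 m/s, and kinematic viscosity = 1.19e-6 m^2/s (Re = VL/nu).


Formula: Re = V * L / nu
Step 1 — V * L = 13.76 * 121.4 = 1670.464 m^2/s
Step 2 — Re = 1670.464 / 1.19e-6 = 1.40e+09

1.40e+09


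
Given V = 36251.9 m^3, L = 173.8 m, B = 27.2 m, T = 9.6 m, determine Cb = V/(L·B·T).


Formula: Cb = V / (L * B * T)
Step 1 — L * B * T = 173.8 * 27.2 * 9.6 = 45382.656 m^3
Step 2 — Cb = 36251.9 / 45382.656 ≈ 0.79881 (5 s.f.)

0.79881


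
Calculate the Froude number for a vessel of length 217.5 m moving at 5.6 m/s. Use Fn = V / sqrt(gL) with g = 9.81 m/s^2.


Formula: Fn = V / sqrt(g * L)
Step 1 — g * L = 9.81 * 217.5 = 2133.675
Step 2 — sqrt(g * L) = sqrt(2133.675) = 46.19172
Step 3 — Fn = 5.6 / 46.19172 ≈ 0.12123 (5 s.f.)

0.12123


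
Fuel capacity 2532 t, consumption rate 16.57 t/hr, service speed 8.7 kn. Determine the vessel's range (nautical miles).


Formula: endurance = fuel / rate; range = endurance * speed
Step 1 — endurance = 2532 / 16.57 = 152.8063 hours
Step 2 — range = 152.8063 * 8.7 ≈ 1329.4 nautical miles (5 s.f.)

1329.4 NM


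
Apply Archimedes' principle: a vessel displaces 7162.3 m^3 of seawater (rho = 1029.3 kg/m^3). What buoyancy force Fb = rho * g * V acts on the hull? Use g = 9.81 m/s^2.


Formula: Fb = rho * g * V
Substituting: Fb = 1029.3 * 9.81 * 7162.3
Intermediate: 1029.3 * 9.81 = 10097.433
Result: Fb = 10097.433 * 7162.3 ≈ 72321000 N (5 s.f.)

72321000 N


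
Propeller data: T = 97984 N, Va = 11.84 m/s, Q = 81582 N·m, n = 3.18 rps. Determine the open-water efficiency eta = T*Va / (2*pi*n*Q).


Formula: eta = T * Va / (2 * pi * n * Q)
Step 1 — numerator = T * Va = 97984 * 11.84 = 1160130.56
Step 2 — 2 * pi * n = 2 * pi * 3.18 = 19.980529
Step 3 — denominator = 19.980529 * 81582 = 1630051.52
Step 4 — eta = 1160130.56 / 1630051.52 ≈ 0.71171 (5 s.f.)

0.71171


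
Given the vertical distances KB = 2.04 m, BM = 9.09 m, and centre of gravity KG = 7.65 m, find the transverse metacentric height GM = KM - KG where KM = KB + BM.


Formula: GM = KB + BM - KG
Step 1 — KM = KB + BM = 2.04 + 9.09 = 11.13 m
Step 2 — GM = KM - KG = 11.13 - 7.65 = 3.48 m

3.48 m


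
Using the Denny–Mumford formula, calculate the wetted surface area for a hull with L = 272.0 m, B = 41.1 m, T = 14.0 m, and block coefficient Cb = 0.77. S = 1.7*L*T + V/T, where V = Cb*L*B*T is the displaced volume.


Formula: S = 1.7*L*T + V/T with V = Cb*L*B*T, i.e. S = L * (1.7*T + Cb*B)
Step 1 — 1.7*T = 1.7 * 14.0 = 23.8 m
Step 2 — Cb*B = 0.77 * 41.1 = 31.647 m
Step 3 — 1.7*T + Cb*B = 23.8 + 31.647 = 55.447 m
Step 4 — S = 272.0 * 55.447 ≈ 15082 m^2 (5 s.f.)

15082 m^2


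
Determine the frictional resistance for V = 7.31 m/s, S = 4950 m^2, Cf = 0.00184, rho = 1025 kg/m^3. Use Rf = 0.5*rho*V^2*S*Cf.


Formula: Rf = 0.5 * rho * V^2 * S * Cf
Step 1 — V^2 = 7.31^2 = 53.4361
Step 2 — 0.5 * rho * V^2 = 0.5 * 1025 * 53.4361 = 27386.00125
Step 3 — Rf = 27386.00125 * 4950 * 0.00184 ≈ 249430 N (5 s.f.)

249430 N


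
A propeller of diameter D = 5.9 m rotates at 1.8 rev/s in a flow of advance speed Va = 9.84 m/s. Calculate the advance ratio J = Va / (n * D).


Formula: J = Va / (n * D)
Step 1 — n * D = 1.8 * 5.9 = 10.62
Step 2 — J = 9.84 / 10.62 ≈ 0.92655 (5 s.f.)

0.92655


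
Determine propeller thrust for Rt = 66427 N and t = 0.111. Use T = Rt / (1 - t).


Formula: T = Rt / (1 - t)
Step 1 — (1 - t) = 1 - 0.111 = 0.889
Step 2 — T = 66427 / 0.889 ≈ 74721 N (5 s.f.)

74721 N


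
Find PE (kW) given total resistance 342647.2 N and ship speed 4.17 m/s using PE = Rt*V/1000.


Formula: PE = Rt * V / 1000 (kW)
Step 1 — PE (W) = 342647.2 * 4.17 = 1428838.824 W
Step 2 — PE (kW) = 1428838.824 / 1000 ≈ 1428.8 kW (5 s.f.)

1428.8 kW


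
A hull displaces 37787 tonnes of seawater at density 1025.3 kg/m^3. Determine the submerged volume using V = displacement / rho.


Formula: V = mass / rho
Step 1 — convert tonnes to kg: 37787 t * 1000 = 37787000 kg
Step 2 — V = 37787000 / 1025.3 ≈ 36855 m^3 (5 s.f.)

36855 m^3


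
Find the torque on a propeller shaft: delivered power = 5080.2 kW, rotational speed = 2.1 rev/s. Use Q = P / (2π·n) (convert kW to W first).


Formula: Q = P_W / (2 * pi * n)
Step 1 — P_W = 5080.2 kW * 1000 = 5080200.0 W
Step 2 — 2 * pi * n = 2 * pi * 2.1 = 13.194689
Step 3 — Q = 5080200.0 / 13.194689 ≈ 385020 N·m (5 s.f.)

385020 N·m


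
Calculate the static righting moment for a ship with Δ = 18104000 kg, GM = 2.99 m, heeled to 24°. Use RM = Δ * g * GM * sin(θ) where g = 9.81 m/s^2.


Formula: GZ = GM * sin(theta); RM = disp * g * GZ
Step 1 — GZ = 2.99 * sin(24°) = 2.99 * 0.406737 = 1.216144 m
Step 2 — RM = 18104000 * 9.81 * 1.216144 ≈ 215990000 N·m (5 s.f.)

215990000 N·m


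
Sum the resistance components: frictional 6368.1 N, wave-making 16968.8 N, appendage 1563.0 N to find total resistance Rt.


Formula: Rt = Rf + Rw + Ra
Substituting: Rt = 6368.1 + 16968.8 + 1563.0
Result: Rt = 24899.9 N

24899.9 N


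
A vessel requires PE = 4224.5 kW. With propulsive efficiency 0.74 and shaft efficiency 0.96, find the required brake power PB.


Formula: PB = PE / (eta_D * eta_S)
Step 1 — combined efficiency = eta_D * eta_S = 0.74 * 0.96 = 0.7104
Step 2 — PB = 4224.5 / 0.7104 ≈ 5946.6 kW (5 s.f.)

5946.6 kW


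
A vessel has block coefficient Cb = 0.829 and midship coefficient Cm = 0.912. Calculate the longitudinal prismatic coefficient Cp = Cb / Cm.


Formula: Cp = Cb / Cm
Substituting: Cp = 0.829 / 0.912
Result: Cp ≈ 0.90899 (5 s.f.)

0.90899


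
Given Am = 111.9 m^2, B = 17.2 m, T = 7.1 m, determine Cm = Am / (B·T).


Formula: Cm = Am / (B * T)
Step 1 — B * T = 17.2 * 7.1 = 122.12 m^2
Step 2 — Cm = 111.9 / 122.12 ≈ 0.91631 (5 s.f.)

0.91631


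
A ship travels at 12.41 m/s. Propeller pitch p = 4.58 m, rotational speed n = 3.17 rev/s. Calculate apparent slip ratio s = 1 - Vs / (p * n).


Formula: s = 1 - Vs / (p * n)
Step 1 — p * n = 4.58 * 3.17 = 14.5186
Step 2 — Vs / (p*n) = 12.41 / 14.5186 = 0.854766 (6 d.p.)
Step 3 — s = 1 - 0.854766 = 0.145234

0.145234


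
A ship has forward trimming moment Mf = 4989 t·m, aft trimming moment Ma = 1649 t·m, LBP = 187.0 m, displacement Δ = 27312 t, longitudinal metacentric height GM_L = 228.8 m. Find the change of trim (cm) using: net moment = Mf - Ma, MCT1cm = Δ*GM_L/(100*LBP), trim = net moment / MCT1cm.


Formula: net trimming moment = Mf - Ma; MCT1cm = Δ*GM_L/(100*LBP); trim = net moment / MCT1cm
Step 1 — net trimming moment = 4989 - 1649 = 3340 t·m
Step 2 — MCT1cm = 27312 * 228.8 / (100 * 187.0) = 334.1704 t·m/cm
Step 3 — trim = 3340 / 334.1704 ≈ 9.9949 cm (5 s.f.)

9.9949 cm


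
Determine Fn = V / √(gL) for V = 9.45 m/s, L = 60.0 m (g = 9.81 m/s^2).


Formula: Fn = V / sqrt(g * L)
Step 1 — g * L = 9.81 * 60.0 = 588.6
Step 2 — sqrt(g * L) = sqrt(588.6) = 24.26108
Step 3 — Fn = 9.45 / 24.26108 ≈ 0.38951 (5 s.f.)

0.38951


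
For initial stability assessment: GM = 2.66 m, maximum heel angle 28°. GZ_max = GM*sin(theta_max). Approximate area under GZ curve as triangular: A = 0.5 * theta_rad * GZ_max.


Formula: GZ_max = GM * sin(theta); Area = 0.5 * theta_rad * GZ_max
Step 1 — GZ_max = 2.66 * sin(28°) = 2.66 * 0.469472 = 1.248796 m
Step 2 — theta_rad = 28 * pi/180 = 0.488692 rad
Step 3 — Area = 0.5 * 0.488692 * 1.248796 ≈ 0.30514 m·rad (5 s.f.)

0.30514 m·rad


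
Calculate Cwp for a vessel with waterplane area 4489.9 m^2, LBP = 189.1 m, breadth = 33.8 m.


Formula: Cwp = Aw / (L * B)
Step 1 — L * B = 189.1 * 33.8 = 6391.58 m^2
Step 2 — Cwp = 4489.9 / 6391.58 ≈ 0.70247 (5 s.f.)

0.70247


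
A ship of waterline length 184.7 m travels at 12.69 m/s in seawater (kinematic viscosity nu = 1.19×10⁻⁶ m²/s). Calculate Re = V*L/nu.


Formula: Re = V * L / nu
Step 1 — V * L = 12.69 * 184.7 = 2343.843 m^2/s
Step 2 — Re = 2343.843 / 1.19e-6 = 1.97e+09

1.97e+09


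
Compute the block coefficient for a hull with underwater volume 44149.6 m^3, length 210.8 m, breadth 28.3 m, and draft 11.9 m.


Formula: Cb = V / (L * B * T)
Step 1 — L * B * T = 210.8 * 28.3 * 11.9 = 70991.116 m^3
Step 2 — Cb = 44149.6 / 70991.116 ≈ 0.62190 (5 s.f.)

0.62190


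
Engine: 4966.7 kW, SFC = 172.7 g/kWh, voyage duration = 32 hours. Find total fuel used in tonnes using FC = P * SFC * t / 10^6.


Formula: FC (tonnes) = P * SFC * t / 1,000,000
Step 1 — P * SFC * t = 4966.7 * 172.7 * 32 = 27447970.88 g
Step 2 — FC (tonnes) = 27447970.88 / 1,000,000 ≈ 27.448 tonnes (5 s.f.)

27.448 tonnes


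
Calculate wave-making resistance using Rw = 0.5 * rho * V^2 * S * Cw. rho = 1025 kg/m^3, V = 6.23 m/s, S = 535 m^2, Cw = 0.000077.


Formula: Rw = 0.5 * rho * V^2 * S * Cw
Step 1 — V^2 = 6.23^2 = 38.8129
Step 2 — 0.5 * rho * V^2 = 0.5 * 1025 * 38.8129 = 19891.61125
Step 3 — Rw = 19891.61125 * 535 * 0.000077 ≈ 819.43 N (5 s.f.)

819.43 N


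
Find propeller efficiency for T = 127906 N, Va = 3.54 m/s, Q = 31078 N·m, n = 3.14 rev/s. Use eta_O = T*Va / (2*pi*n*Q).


Formula: eta = T * Va / (2 * pi * n * Q)
Step 1 — numerator = T * Va = 127906 * 3.54 = 452787.24
Step 2 — 2 * pi * n = 2 * pi * 3.14 = 19.729202
Step 3 — denominator = 19.729202 * 31078 = 613144.14
Step 4 — eta = 452787.24 / 613144.14 ≈ 0.73847 (5 s.f.)

0.73847
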